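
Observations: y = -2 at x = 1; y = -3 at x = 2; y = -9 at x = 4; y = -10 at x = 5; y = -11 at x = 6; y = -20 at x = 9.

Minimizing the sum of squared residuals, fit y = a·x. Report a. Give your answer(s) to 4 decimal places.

a = -2.0859

Sums needed: Σx·x = 163.
And Σx·y = -340.
a = (-340)/163 = -2.08589.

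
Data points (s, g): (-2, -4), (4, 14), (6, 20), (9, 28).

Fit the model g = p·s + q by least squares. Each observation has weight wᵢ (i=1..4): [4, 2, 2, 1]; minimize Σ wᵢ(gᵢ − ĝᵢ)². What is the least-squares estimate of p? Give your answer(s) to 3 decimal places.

The normal equations are: 201·p + 21·q = 636;  21·p + 9·q = 80.
(Σwᵢ·s·s = 201, Σwᵢ·s = 21, Σwᵢ·1 = 9, Σwᵢ·s·g = 636, Σwᵢ·g = 80.)
Determinant 201·9 − 21² = 1368.
p = (636·9 − 21·80)/1368 = 337/114; q = (201·80 − 21·636)/1368 = 227/114.

p = 2.956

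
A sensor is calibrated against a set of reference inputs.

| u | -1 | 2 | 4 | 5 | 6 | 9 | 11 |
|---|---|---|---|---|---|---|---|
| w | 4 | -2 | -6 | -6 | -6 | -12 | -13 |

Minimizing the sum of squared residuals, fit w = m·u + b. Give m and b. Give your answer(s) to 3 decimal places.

Sums needed: Σu·u = 284, Σu = 36, Σ1 = 7.
Moment sums: Σu·w = -349, Σw = -41.
Δ = 284·7 − 36² = 692.
m = ((-349)·7 − 36·(-41))/692 = -967/692; b = (284·(-41) − 36·(-349))/692 = 230/173.

m = -1.397, b = 1.329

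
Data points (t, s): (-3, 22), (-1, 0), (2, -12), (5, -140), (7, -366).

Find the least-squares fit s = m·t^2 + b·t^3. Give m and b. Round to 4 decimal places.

m = -0.6406, b = -0.9778

The normal equations are: 3124·m + 19720·b = -21284;  19720·m + 134068·b = -143728.
(Σt^2·t^2 = 3124, Σt^2·t^3 = 19720, Σt^3·t^3 = 134068, Σt^2·s = -21284, Σt^3·s = -143728.)
Eliminating b: 134068·(row 1) − 19720·(row 2) gives 29950032·m = 134068·(-21284) − 19720·(-143728) = -19187152, so m = -1199197/1871877.
Then b = ((-143728) − 19720·(-1199197/1871877))/134068 = -1830362/1871877.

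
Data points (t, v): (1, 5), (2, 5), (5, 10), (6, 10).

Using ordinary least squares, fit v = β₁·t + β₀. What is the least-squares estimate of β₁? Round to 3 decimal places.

Normal-equation sums: Σt·t = 66, Σt = 14, Σ1 = 4.
Moment sums: Σt·v = 125, Σv = 30.
Normal equations: [[66, 14]; [14, 4]]·[β₁, β₀]ᵀ = [125, 30]ᵀ.
Eliminating β₀: 4·(row 1) − 14·(row 2) gives 68·β₁ = 4·125 − 14·30 = 80, so β₁ = 20/17.
Then β₀ = (30 − 14·(20/17))/4 = 115/34.

β₁ = 1.176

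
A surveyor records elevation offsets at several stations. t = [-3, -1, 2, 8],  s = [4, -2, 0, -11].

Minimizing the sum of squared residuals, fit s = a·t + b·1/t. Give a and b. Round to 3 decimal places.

Forming XᵀX = [[78, 4]; [4, 793/576]] and Xᵀs = [-98, -17/24]ᵀ gives XᵀX·[a, b]ᵀ = Xᵀs.
det = 78·(793/576) − 4² = 8773/96.
a = ((-98)·(793/576) − 4·(-17/24))/(8773/96) = -38041/26319; b = (78·(-17/24) − 4·(-98))/(8773/96) = 32328/8773.

a = -1.445, b = 3.685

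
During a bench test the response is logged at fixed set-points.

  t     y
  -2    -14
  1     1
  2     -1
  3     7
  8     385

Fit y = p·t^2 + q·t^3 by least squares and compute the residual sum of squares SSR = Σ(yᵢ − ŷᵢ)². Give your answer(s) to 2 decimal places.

Compute the Gram sums: Σt^2·t^2 = 4210, Σt^2·t^3 = 33012, Σt^3·t^3 = 263002.
Right-hand side: Σt^2·y = 24644, Σt^3·y = 197414.
det = 4210·263002 − 33012² = 17446276.
p = (24644·263002 − 33012·197414)/17446276 = -8902420/4361569; q = (4210·197414 − 33012·24644)/17446276 = 4391303/4361569.
Residuals: 9678138/4361569, 8872686/4361569, -3882313/4361569, -7912418/4361569, 611809/4361569; SSR = 57420606/4361569.

SSR = 13.17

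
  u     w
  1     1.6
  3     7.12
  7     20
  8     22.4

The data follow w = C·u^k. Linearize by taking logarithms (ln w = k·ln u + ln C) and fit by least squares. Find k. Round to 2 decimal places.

Taking logs, ln w = k·ln u + ln C, so regress ln w on ln u.
Sums: Σln u = 5.1240, Σ(ln u)² = 9.3176, Σln w = 8.5377, Σln u·ln w = 14.4510.
Normal system: [[9.3176, 5.1240]; [5.1240, 4]]·[k, ln C]ᵀ = [14.4510, 8.5377]ᵀ.
Solving (det = 11.0154): k = 1.27614, ln C = 0.49970.

k = 1.28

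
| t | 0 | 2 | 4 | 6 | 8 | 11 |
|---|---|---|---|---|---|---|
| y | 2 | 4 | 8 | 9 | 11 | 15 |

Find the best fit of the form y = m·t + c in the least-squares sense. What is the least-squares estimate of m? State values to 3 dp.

The normal system AᵀA·[m, c]ᵀ = Aᵀy is [[241, 31]; [31, 6]]·[m, c]ᵀ = [347, 49]ᵀ.
Eliminating c: 6·(row 1) − 31·(row 2) gives 485·m = 6·347 − 31·49 = 563, so m = 563/485.
Then c = (49 − 31·(563/485))/6 = 1052/485.

m = 1.161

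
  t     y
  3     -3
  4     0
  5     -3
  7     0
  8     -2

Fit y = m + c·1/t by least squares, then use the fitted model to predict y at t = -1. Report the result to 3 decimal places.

Sums needed: Σ1 = 5, Σ1/t = 883/840, Σ1/t·1/t = 176149/705600.
Moment sums: Σy = -8, Σ1/t·y = -37/20.
XᵀX·[m, c]ᵀ = Xᵀy becomes [[5, 883/840]; [883/840, 176149/705600]]·[m, c]ᵀ = [-8, -37/20]ᵀ.
det = 5·(176149/705600) − (883/840)² = 1579/11025.
m = ((-8)·(176149/705600) − (883/840)·(-37/20))/(1579/11025) = -18505/50528; c = (5·(-37/20) − (883/840)·(-8))/(1579/11025) = -37065/6316.
At t = -1: ŷ = (-18505/50528)·(1) + (-37065/6316)·(-1) = 278015/50528.

ŷ = 5.502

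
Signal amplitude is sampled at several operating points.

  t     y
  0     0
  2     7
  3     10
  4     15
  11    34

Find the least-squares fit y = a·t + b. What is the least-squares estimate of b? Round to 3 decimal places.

b = 0.971

Compute the Gram sums: Σt·t = 150, Σt = 20, Σ1 = 5.
Right-hand side: Σt·y = 478, Σy = 66.
Δ = 150·5 − 20² = 350.
a = (478·5 − 20·66)/350 = 107/35; b = (150·66 − 20·478)/350 = 34/35.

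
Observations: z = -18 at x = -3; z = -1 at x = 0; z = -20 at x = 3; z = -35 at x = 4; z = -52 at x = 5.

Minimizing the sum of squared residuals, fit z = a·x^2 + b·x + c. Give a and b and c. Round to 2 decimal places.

a = -1.97, b = -0.37, c = -1.24

With design matrix M, MᵀM = [[1043, 189, 59]; [189, 59, 9]; [59, 9, 5]] and Mᵀz = [-2202, -406, -126]ᵀ.
Inverting the 3×3 Gram matrix, [a, b, c]ᵀ = [-1643/832, -305/832, -515/416]ᵀ.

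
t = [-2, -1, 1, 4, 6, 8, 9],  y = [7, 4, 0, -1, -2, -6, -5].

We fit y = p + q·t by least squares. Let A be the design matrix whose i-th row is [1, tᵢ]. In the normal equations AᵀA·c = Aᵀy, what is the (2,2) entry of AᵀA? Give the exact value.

Row 2 ↔ basis t, column 2 ↔ basis t, so (AᵀA)_{2,2} = Σᵢ (t)·(t) = (-2)·(-2) + (-1)·(-1) + (1)·(1) + (4)·(4) + (6)·(6) + (8)·(8) + (9)·(9) = 203.

203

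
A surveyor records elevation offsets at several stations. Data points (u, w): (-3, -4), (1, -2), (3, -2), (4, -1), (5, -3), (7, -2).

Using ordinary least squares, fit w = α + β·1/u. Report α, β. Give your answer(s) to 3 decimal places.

The normal system XᵀX·[α, β]ᵀ = Xᵀw is [[6, 223/140]; [223/140, 237281/176400]]·[α, β]ᵀ = [-14, -1037/420]ᵀ.
det = 6·(237281/176400) − (223/140)² = 13015/2352.
α = ((-14)·(237281/176400) − (223/140)·(-1037/420))/(13015/2352) = -2628181/976125; β = (6·(-1037/420) − (223/140)·(-14))/(13015/2352) = 88032/65075.

α = -2.692, β = 1.353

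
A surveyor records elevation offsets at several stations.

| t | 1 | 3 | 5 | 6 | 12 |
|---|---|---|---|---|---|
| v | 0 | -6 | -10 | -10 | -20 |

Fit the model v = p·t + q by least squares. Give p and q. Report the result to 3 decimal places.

p = -1.728, q = 0.133

Normal-equation sums: Σt·t = 215, Σt = 27, Σ1 = 5.
Moment sums: Σt·v = -368, Σv = -46.
Determinant 215·5 − 27² = 346.
p = ((-368)·5 − 27·(-46))/346 = -299/173; q = (215·(-46) − 27·(-368))/346 = 23/173.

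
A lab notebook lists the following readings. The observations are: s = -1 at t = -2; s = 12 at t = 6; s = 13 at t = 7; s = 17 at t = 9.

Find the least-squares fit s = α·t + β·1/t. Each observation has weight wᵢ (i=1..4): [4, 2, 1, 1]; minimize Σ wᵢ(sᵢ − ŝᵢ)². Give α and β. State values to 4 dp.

Forming MᵀWM = [[218, 8]; [8, 8639/7938]] and MᵀWs = [396, 614/63]ᵀ gives MᵀWM·[α, β]ᵀ = MᵀWs.
Determinant 218·(8639/7938) − 8² = 687635/3969.
α = (396·(8639/7938) − 8·(614/63))/(687635/3969) = 1401066/687635; β = (218·(614/63) − 8·396)/(687635/3969) = -4141116/687635.

α = 2.0375, β = -6.0223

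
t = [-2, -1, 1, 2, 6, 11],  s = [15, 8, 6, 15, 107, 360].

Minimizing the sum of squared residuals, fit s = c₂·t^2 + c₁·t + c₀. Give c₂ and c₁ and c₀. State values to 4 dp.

Normal-equation sums: Σt^2·t^2 = 15971, Σt^2·t = 1547, Σt^2 = 167, Σt·t = 167, Σt = 17, Σ1 = 6.
Moment sums: Σt^2·s = 47546, Σt·s = 4600, Σs = 511.
Inverting the 3×3 Gram matrix, [c₂, c₁, c₀]ᵀ = [431251/144309, -69052/144309, 160937/48103]ᵀ.

c₂ = 2.9884, c₁ = -0.4785, c₀ = 3.3457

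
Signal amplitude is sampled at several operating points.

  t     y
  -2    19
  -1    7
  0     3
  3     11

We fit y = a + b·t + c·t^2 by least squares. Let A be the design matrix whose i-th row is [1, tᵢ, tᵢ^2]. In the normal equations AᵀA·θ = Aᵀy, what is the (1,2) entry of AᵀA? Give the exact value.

Row 1 ↔ basis 1, column 2 ↔ basis t, so (AᵀA)_{1,2} = Σᵢ t = (1)·(-2) + (1)·(-1) + (1)·(0) + (1)·(3) = 0.

0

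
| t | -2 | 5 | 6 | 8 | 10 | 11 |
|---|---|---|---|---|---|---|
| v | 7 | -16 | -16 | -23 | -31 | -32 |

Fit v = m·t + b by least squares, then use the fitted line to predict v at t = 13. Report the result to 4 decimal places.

v̂ = -38.8049

Compute the Gram sums: Σt·t = 350, Σt = 38, Σ1 = 6.
Moment sums: Σt·v = -1036, Σv = -111.
Δ = 350·6 − 38² = 656.
m = ((-1036)·6 − 38·(-111))/656 = -999/328; b = (350·(-111) − 38·(-1036))/656 = 259/328.
At t = 13: v̂ = (-999/328)·(13) + (259/328)·(1) = -1591/41.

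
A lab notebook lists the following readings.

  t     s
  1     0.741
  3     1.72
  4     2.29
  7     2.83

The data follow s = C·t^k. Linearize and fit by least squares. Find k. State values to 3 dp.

k = 0.712

Linearized form: ln s = k·ln t + ln C. From the 4 transformed points,
Over the data: Σln t = 4.4308, Σ(ln t)² = 6.9153, Σln s = 2.1114, Σln t·ln s = 3.7687.
Normal system: [[6.9153, 4.4308]; [4.4308, 4]]·[k, ln C]ᵀ = [3.7687, 2.1114]ᵀ.
Slope k = (n·Σln t·ln s − Σln t·Σln s)/(n·Σ(ln t)² − (Σln t)²) = (4·3.7687 − 4.4308·2.1114)/8.0292 = 0.71235; ln C = (Σln s − k·Σln t)/n = -0.26123.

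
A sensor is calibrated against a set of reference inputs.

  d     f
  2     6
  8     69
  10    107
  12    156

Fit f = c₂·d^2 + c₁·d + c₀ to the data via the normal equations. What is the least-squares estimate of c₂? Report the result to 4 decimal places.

c₂ = 1.1367

The normal equations are: 34848·c₂ + 3248·c₁ + 312·c₀ = 37604;  3248·c₂ + 312·c₁ + 32·c₀ = 3506;  312·c₂ + 32·c₁ + 4·c₀ = 338.
(Σd^2·d^2 = 34848, Σd^2·d = 3248, Σd^2 = 312, Σd·d = 312, Σd = 32, Σ1 = 4, Σd^2·f = 37604, Σd·f = 3506, Σf = 338.)
Inverting the 3×3 Gram matrix, [c₂, c₁, c₀]ᵀ = [823/724, -683/724, 612/181]ᵀ.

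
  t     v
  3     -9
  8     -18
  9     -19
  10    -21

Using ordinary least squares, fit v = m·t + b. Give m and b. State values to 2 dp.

Entries of MᵀM: Σt·t = 254, Σt = 30, Σ1 = 4.
For Mᵀv: Σt·v = -552, Σv = -67.
MᵀM·[m, b]ᵀ = Mᵀv becomes [[254, 30]; [30, 4]]·[m, b]ᵀ = [-552, -67]ᵀ.
det = 254·4 − 30² = 116.
m = ((-552)·4 − 30·(-67))/116 = -99/58; b = (254·(-67) − 30·(-552))/116 = -229/58.

m = -1.71, b = -3.95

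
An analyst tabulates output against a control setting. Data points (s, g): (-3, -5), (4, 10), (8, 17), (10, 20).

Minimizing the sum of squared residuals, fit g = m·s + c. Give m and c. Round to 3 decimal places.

From the data, Σs·s = 189, Σs = 19, Σ1 = 4.
Moment sums: Σs·g = 391, Σg = 42.
Δ = 189·4 − 19² = 395.
m = (391·4 − 19·42)/395 = 766/395; c = (189·42 − 19·391)/395 = 509/395.

m = 1.939, c = 1.289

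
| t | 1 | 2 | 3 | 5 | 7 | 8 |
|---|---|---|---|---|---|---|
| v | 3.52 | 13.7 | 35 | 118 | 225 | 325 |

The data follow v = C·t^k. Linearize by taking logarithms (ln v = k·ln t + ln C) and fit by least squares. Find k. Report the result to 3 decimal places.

k = 2.190

Taking logs, ln v = k·ln t + ln C, so regress ln v on ln t.
XᵀX = [[12.3883, 7.4265]; [7.4265, 6]], rhs = [35.9647, 23.4018]ᵀ  (here Σln t = 7.4265, Σ(ln t)² = 12.3883, Σln v = 23.4018, Σln t·ln v = 35.9647).
Solving (det = 19.1764): k = 2.18985, ln C = 1.18980.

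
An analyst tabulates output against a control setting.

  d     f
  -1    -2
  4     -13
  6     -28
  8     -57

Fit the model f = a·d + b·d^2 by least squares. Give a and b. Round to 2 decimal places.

a = 1.18, b = -1.03

The normal equations are: 117·a + 791·b = -674;  791·a + 5649·b = -4866.
(Σd·d = 117, Σd·d^2 = 791, Σd^2·d^2 = 5649, Σd·f = -674, Σd^2·f = -4866.)
Δ = 117·5649 − 791² = 35252.
a = ((-674)·5649 − 791·(-4866))/35252 = 1485/1259; b = (117·(-4866) − 791·(-674))/35252 = -9047/8813.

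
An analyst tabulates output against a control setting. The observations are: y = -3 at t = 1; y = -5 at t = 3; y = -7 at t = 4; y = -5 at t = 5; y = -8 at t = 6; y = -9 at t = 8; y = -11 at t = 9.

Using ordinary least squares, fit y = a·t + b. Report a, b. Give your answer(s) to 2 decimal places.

a = -0.92, b = -2.12

Normal-equation sums: Σt·t = 232, Σt = 36, Σ1 = 7.
And Σt·y = -290, Σy = -48.
So XᵀX·[a, b]ᵀ = Xᵀy: [[232, 36]; [36, 7]]·[a, b]ᵀ = [-290, -48]ᵀ.
det = 232·7 − 36² = 328.
a = ((-290)·7 − 36·(-48))/328 = -151/164; b = (232·(-48) − 36·(-290))/328 = -87/41.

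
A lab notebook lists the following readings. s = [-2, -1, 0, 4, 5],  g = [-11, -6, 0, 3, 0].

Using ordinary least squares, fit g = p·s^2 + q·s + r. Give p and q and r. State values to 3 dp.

Forming XᵀX = [[898, 180, 46]; [180, 46, 6]; [46, 6, 5]] and Xᵀg = [-2, 40, -14]ᵀ gives XᵀX·[p, q, r]ᵀ = Xᵀg.
Row-reducing yields p = -2711/3559, q = 13930/3559, r = -1740/3559.

p = -0.762, q = 3.914, r = -0.489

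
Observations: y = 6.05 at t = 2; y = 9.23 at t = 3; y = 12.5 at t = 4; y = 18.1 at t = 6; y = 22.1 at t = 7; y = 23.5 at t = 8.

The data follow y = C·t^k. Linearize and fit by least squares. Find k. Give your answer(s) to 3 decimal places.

k = 0.994

Taking logs, ln y = k·ln t + ln C, so regress ln y on ln t.
Σln t = 8.9952, Σ(ln t)² = 14.9303, Σln y = 15.6967, Σln t·ln y = 24.9680.
Equations: 14.9303·k + 8.9952·ln C = 24.9680;  8.9952·k + 6·ln C = 15.6967.
Slope k = (n·Σln t·ln y − Σln t·Σln y)/(n·Σ(ln t)² − (Σln t)²) = (6·24.9680 − 8.9952·15.6967)/8.6686 = 0.99364; ln C = (Σln y − k·Σln t)/n = 1.12647.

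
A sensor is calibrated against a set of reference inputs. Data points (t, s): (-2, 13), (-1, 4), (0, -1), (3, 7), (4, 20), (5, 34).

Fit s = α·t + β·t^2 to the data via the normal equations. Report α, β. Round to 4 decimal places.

Normal-equation sums: Σt·t = 55, Σt·t^2 = 207, Σt^2·t^2 = 979.
Moment sums: Σt·s = 241, Σt^2·s = 1289.
det = 55·979 − 207² = 10996.
α = (241·979 − 207·1289)/10996 = -7721/2749; β = (55·1289 − 207·241)/10996 = 5252/2749.

α = -2.8087, β = 1.9105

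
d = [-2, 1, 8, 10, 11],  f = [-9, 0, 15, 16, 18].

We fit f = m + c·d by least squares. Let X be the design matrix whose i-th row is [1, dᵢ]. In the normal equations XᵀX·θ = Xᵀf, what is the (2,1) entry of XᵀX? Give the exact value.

28

Row 2 ↔ basis d, column 1 ↔ basis 1, so (XᵀX)_{2,1} = Σᵢ d = (-2)·(1) + (1)·(1) + (8)·(1) + (10)·(1) + (11)·(1) = 28.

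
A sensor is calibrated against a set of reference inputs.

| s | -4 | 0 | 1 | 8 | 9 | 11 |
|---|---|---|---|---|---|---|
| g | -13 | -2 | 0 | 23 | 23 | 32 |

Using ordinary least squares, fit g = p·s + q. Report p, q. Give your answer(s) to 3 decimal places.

p = 2.978, q = -1.907

The normal equations are: 283·p + 25·q = 795;  25·p + 6·q = 63.
Eliminating q: 6·(row 1) − 25·(row 2) gives 1073·p = 6·795 − 25·63 = 3195, so p = 3195/1073.
Then q = (63 − 25·(3195/1073))/6 = -2046/1073.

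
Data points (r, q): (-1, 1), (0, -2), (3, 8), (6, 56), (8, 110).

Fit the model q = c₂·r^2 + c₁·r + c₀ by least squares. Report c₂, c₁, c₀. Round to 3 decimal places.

From the data, Σr^2·r^2 = 5474, Σr^2·r = 754, Σr^2 = 110, Σr·r = 110, Σr = 16, Σ1 = 5.
For Mᵀq: Σr^2·q = 9129, Σr·q = 1239, Σq = 173.
Solving the 3×3 system (Gaussian elimination) gives c₂ = 5203/2496, c₁ = -2159/832, c₀ = -3689/1248.

c₂ = 2.085, c₁ = -2.595, c₀ = -2.956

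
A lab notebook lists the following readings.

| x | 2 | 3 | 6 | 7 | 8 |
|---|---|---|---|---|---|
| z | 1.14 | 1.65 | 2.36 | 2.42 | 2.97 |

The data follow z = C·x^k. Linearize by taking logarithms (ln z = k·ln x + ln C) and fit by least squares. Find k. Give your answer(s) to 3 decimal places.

Let Y = ln z. Fitting Y = k·ln x + ln C by least squares:
Σln x = 7.6089, Σ(ln x)² = 13.0084, Σln z = 3.4628, Σln x·ln z = 6.1628.
Equations: 13.0084·k + 7.6089·ln C = 6.1628;  7.6089·k + 5·ln C = 3.4628.
Solving (det = 7.1473): k = 0.62487, ln C = -0.25836.

k = 0.625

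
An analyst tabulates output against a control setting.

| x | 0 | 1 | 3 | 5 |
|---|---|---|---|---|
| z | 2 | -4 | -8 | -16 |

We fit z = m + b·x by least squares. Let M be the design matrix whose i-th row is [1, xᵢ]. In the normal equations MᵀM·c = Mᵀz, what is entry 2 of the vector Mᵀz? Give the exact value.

-108

Entry 2 ↔ basis x, so (Mᵀz)_{2} = Σᵢ (x)·zᵢ = (0)·(2) + (1)·(-4) + (3)·(-8) + (5)·(-16) = -108.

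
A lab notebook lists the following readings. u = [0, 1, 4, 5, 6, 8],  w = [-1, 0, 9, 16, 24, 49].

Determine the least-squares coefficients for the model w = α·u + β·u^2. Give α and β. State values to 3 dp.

MᵀM·[α, β]ᵀ = Mᵀw reads: 142·α + 918·β = 652;  918·α + 6274·β = 4544.
(Σu·u = 142, Σu·u^2 = 918, Σu^2·u^2 = 6274, Σu·w = 652, Σu^2·w = 4544.)
Eliminating β: 6274·(row 1) − 918·(row 2) gives 48184·α = 6274·652 − 918·4544 = -80744, so α = -10093/6023.
Then β = (4544 − 918·(-10093/6023))/6274 = 5839/6023.

α = -1.676, β = 0.969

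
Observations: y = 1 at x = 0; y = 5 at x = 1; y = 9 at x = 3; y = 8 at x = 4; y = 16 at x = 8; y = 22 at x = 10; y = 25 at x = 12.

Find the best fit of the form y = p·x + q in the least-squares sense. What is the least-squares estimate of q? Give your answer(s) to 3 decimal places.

q = 1.866

Setting ∂/∂p … = 0 gives: 334·p + 38·q = 712;  38·p + 7·q = 86.
(Σx·x = 334, Σx = 38, Σ1 = 7, Σx·y = 712, Σy = 86.)
Δ = 334·7 − 38² = 894.
p = (712·7 − 38·86)/894 = 286/149; q = (334·86 − 38·712)/894 = 278/149.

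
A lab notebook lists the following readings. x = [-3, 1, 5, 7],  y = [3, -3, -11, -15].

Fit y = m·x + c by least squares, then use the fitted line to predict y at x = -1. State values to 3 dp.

ŷ = -0.153

AᵀA·[m, c]ᵀ = Aᵀy reads: 84·m + 10·c = -172;  10·m + 4·c = -26.
(Σx·x = 84, Σx = 10, Σ1 = 4, Σx·y = -172, Σy = -26.)
det = 84·4 − 10² = 236.
m = ((-172)·4 − 10·(-26))/236 = -107/59; c = (84·(-26) − 10·(-172))/236 = -116/59.
At x = -1: ŷ = (-107/59)·(-1) + (-116/59)·(1) = -9/59.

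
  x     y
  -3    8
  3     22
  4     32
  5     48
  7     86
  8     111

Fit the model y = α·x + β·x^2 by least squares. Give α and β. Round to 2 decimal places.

α = 2.13, β = 1.47

Compute the Gram sums: Σx·x = 172, Σx·x^2 = 1044, Σx^2·x^2 = 7540.
For Aᵀy: Σx·y = 1900, Σx^2·y = 13300.
Normal equations: [[172, 1044]; [1044, 7540]]·[α, β]ᵀ = [1900, 13300]ᵀ.
Eliminating β: 7540·(row 1) − 1044·(row 2) gives 206944·α = 7540·1900 − 1044·13300 = 440800, so α = 475/223.
Then β = (13300 − 1044·(475/223))/7540 = 9500/6467.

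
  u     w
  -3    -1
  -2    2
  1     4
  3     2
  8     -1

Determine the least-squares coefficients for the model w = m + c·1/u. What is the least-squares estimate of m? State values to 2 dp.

Setting ∂/∂m … = 0 gives: 5·m + (5/8)·c = 6;  (5/8)·m + (857/576)·c = 31/8.
(Σ1 = 5, Σ1/u = 5/8, Σ1/u·1/u = 857/576, Σw = 6, Σ1/u·w = 31/8.)
Eliminating c: (857/576)·(row 1) − (5/8)·(row 2) gives (1015/144)·m = (857/576)·6 − (5/8)·(31/8) = 1249/192, so m = 3747/4060.
Then c = ((31/8) − (5/8)·(3747/4060))/(857/576) = 450/203.

m = 0.92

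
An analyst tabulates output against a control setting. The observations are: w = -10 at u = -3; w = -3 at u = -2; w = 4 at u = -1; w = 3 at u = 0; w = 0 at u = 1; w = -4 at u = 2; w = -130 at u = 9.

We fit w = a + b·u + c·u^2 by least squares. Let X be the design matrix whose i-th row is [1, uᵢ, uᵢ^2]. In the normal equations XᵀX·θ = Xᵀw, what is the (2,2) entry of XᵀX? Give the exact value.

Row 2 ↔ basis u, column 2 ↔ basis u, so (XᵀX)_{2,2} = Σᵢ (u)·(u) = (-3)·(-3) + (-2)·(-2) + (-1)·(-1) + (0)·(0) + (1)·(1) + (2)·(2) + (9)·(9) = 100.

100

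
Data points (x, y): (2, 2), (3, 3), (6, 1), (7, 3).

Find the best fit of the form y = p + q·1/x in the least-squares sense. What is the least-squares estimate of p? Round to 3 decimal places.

p = 2.168

The normal equations are: 4·p + (8/7)·q = 9;  (8/7)·p + (361/882)·q = 109/42.
(Σ1 = 4, Σ1/x = 8/7, Σ1/x·1/x = 361/882, Σy = 9, Σ1/x·y = 109/42.)
Eliminating q: (361/882)·(row 1) − (8/7)·(row 2) gives (146/441)·p = (361/882)·9 − (8/7)·(109/42) = 211/294, so p = 633/292.
Then q = ((109/42) − (8/7)·(633/292))/(361/882) = 21/73.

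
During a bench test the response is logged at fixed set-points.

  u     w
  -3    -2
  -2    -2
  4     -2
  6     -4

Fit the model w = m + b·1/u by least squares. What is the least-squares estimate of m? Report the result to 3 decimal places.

m = -2.638

The normal system XᵀX·[m, b]ᵀ = Xᵀw is [[4, -5/12]; [-5/12, 65/144]]·[m, b]ᵀ = [-10, 1/2]ᵀ.
Δ = 4·(65/144) − (-5/12)² = 235/144.
m = ((-10)·(65/144) − (-5/12)·(1/2))/(235/144) = -124/47; b = (4·(1/2) − (-5/12)·(-10))/(235/144) = -312/235.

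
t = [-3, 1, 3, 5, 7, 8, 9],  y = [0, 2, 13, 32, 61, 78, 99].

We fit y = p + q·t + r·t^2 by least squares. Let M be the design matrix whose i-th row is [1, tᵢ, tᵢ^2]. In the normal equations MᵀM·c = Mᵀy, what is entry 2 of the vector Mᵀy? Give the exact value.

Entry 2 ↔ basis t, so (Mᵀy)_{2} = Σᵢ (t)·yᵢ = (-3)·(0) + (1)·(2) + (3)·(13) + (5)·(32) + (7)·(61) + (8)·(78) + (9)·(99) = 2143.

2143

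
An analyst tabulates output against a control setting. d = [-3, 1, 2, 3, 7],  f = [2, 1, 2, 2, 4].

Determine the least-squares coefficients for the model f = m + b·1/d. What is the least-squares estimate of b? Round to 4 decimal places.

The normal system AᵀA·[m, b]ᵀ = Aᵀf is [[5, 23/14]; [23/14, 2633/1764]]·[m, b]ᵀ = [11, 18/7]ᵀ.
Determinant 5·(2633/1764) − (23/14)² = 2101/441.
m = (11·(2633/1764) − (23/14)·(18/7))/(2101/441) = 21511/8404; b = (5·(18/7) − (23/14)·11)/(2101/441) = -4599/4202.

b = -1.0945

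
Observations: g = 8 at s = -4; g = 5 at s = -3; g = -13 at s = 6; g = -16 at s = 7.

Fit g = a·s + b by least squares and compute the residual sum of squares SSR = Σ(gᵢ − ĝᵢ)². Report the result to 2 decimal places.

Forming MᵀM = [[110, 6]; [6, 4]] and Mᵀg = [-237, -16]ᵀ gives MᵀM·[a, b]ᵀ = Mᵀg.
Δ = 110·4 − 6² = 404.
a = ((-237)·4 − 6·(-16))/404 = -213/101; b = (110·(-16) − 6·(-237))/404 = -169/202.
Residuals: 81/202, -99/202, 99/202, -81/202; SSR = 81/101.

SSR = 0.80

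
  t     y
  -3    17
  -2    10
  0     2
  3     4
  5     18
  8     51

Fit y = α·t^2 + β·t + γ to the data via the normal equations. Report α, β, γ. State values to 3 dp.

The normal equations are: 4899·α + 629·β + 111·γ = 3943;  629·α + 111·β + 11·γ = 439;  111·α + 11·β + 6·γ = 102.
(Σt^2·t^2 = 4899, Σt^2·t = 629, Σt^2 = 111, Σt·t = 111, Σt = 11, Σ1 = 6, Σt^2·y = 3943, Σt·y = 439, Σy = 102.)
Solving the 3×3 system (Gaussian elimination) gives α = 119291/116124, β = -78881/38708, γ = 100535/58062.

α = 1.027, β = -2.038, γ = 1.732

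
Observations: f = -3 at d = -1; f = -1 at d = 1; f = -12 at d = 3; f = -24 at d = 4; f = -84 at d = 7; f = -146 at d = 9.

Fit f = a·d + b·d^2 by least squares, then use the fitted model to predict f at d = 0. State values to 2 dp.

AᵀA·[a, b]ᵀ = Aᵀf reads: 157·a + 1163·b = -2032;  1163·a + 9301·b = -16438.
(Σd·d = 157, Σd·d^2 = 1163, Σd^2·d^2 = 9301, Σd·f = -2032, Σd^2·f = -16438.)
Eliminating b: 9301·(row 1) − 1163·(row 2) gives 107688·a = 9301·(-2032) − 1163·(-16438) = 217762, so a = 108881/53844.
Then b = ((-16438) − 1163·(108881/53844))/9301 = -108775/53844.
At d = 0: f̂ = (108881/53844)·(0) + (-108775/53844)·(0) = 0.

f̂ = 0.00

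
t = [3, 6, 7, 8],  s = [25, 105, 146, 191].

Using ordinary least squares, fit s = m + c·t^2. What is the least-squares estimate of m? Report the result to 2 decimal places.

m = -2.66

Compute the Gram sums: Σ1 = 4, Σt^2 = 158, Σt^2·t^2 = 7874.
And Σs = 467, Σt^2·s = 23383.
det = 4·7874 − 158² = 6532.
m = (467·7874 − 158·23383)/6532 = -4339/1633; c = (4·23383 − 158·467)/6532 = 9873/3266.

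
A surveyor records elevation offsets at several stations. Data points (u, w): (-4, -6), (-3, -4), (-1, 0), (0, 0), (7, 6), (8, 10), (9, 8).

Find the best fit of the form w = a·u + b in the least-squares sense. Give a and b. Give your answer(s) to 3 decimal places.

a = 1.079, b = -0.467

The normal system XᵀX·[a, b]ᵀ = Xᵀw is [[220, 16]; [16, 7]]·[a, b]ᵀ = [230, 14]ᵀ.
Determinant 220·7 − 16² = 1284.
a = (230·7 − 16·14)/1284 = 231/214; b = (220·14 − 16·230)/1284 = -50/107.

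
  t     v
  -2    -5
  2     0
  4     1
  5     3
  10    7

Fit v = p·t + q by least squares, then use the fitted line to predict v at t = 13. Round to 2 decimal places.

v̂ = 10.33

Sums needed: Σt·t = 149, Σt = 19, Σ1 = 5.
Moment sums: Σt·v = 99, Σv = 6.
Normal equations: [[149, 19]; [19, 5]]·[p, q]ᵀ = [99, 6]ᵀ.
Determinant 149·5 − 19² = 384.
p = (99·5 − 19·6)/384 = 127/128; q = (149·6 − 19·99)/384 = -329/128.
At t = 13: v̂ = (127/128)·(13) + (-329/128)·(1) = 661/64.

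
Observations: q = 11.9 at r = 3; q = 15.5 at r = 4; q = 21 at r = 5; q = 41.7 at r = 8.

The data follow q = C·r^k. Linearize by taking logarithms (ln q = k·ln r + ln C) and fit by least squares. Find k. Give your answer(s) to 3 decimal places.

k = 1.299

Taking logs, ln q = k·ln r + ln C, so regress ln q on ln r.
Σln r = 6.1738, Σ(ln r)² = 10.0431, Σln q = 11.9924, Σln r·ln q = 19.1777.
Equations: 10.0431·k + 6.1738·ln C = 19.1777;  6.1738·k + 4·ln C = 11.9924.
Slope k = (n·Σln r·ln q − Σln r·Σln q)/(n·Σ(ln r)² − (Σln r)²) = (4·19.1777 − 6.1738·11.9924)/2.0569 = 1.29918; ln C = (Σln q − k·Σln r)/n = 0.99289.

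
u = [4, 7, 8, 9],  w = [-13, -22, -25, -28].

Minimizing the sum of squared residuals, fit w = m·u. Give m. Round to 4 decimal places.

From the data, Σu·u = 210.
For Xᵀw: Σu·w = -658.
Normal equations: [[210]]·[m]ᵀ = [-658]ᵀ.
m = (-658)/210 = -3.13333.

m = -3.1333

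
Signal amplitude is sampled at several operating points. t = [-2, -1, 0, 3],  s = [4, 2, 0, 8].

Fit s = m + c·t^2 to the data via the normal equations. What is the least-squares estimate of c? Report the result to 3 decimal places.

XᵀX·[m, c]ᵀ = Xᵀs reads: 4·m + 14·c = 14;  14·m + 98·c = 90.
det = 4·98 − 14² = 196.
m = (14·98 − 14·90)/196 = 4/7; c = (4·90 − 14·14)/196 = 41/49.

c = 0.837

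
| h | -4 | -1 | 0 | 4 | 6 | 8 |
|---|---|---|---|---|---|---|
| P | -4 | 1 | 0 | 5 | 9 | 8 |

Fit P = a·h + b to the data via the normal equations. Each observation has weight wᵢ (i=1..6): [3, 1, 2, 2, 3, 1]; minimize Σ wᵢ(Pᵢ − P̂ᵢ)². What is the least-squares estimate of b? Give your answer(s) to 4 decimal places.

b = 0.7819

Setting ∂/∂a … = 0 gives: 253·a + 21·b = 313;  21·a + 12·b = 34.
Determinant 253·12 − 21² = 2595.
a = (313·12 − 21·34)/2595 = 1014/865; b = (253·34 − 21·313)/2595 = 2029/2595.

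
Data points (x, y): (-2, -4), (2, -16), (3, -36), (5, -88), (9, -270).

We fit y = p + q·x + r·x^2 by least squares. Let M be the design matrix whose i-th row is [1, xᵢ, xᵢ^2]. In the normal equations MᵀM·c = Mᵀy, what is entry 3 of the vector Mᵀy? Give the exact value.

-24474

Entry 3 ↔ basis x^2, so (Mᵀy)_{3} = Σᵢ (x^2)·yᵢ = (4)·(-4) + (4)·(-16) + (9)·(-36) + (25)·(-88) + (81)·(-270) = -24474.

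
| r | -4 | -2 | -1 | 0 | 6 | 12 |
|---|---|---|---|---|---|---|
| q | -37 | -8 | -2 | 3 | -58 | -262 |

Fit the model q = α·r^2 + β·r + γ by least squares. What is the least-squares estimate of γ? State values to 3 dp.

The normal equations are: 22305·α + 1871·β + 201·γ = -40442;  1871·α + 201·β + 11·γ = -3326;  201·α + 11·β + 6·γ = -364.
Solving the 3×3 system (Gaussian elimination) gives α = -167030/83751, β = 260798/139585, γ = 1138666/418755.

γ = 2.719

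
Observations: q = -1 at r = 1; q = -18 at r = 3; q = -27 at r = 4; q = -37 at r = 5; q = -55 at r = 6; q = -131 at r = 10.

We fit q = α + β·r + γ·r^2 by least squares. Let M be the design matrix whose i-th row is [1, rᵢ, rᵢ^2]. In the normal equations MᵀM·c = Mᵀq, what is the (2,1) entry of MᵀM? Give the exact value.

29

Row 2 ↔ basis r, column 1 ↔ basis 1, so (MᵀM)_{2,1} = Σᵢ r = (1)·(1) + (3)·(1) + (4)·(1) + (5)·(1) + (6)·(1) + (10)·(1) = 29.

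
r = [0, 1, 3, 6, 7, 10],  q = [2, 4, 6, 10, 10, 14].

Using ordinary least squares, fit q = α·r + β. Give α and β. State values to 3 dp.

The normal system AᵀA·[α, β]ᵀ = Aᵀq is [[195, 27]; [27, 6]]·[α, β]ᵀ = [292, 46]ᵀ.
Eliminating β: 6·(row 1) − 27·(row 2) gives 441·α = 6·292 − 27·46 = 510, so α = 170/147.
Then β = (46 − 27·(170/147))/6 = 362/147.

α = 1.156, β = 2.463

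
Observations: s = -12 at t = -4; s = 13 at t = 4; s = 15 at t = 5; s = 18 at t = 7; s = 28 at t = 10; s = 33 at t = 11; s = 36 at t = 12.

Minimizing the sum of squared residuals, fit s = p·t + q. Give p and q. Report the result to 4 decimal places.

Setting ∂/∂p … = 0 gives: 471·p + 45·q = 1376;  45·p + 7·q = 131.
(Σt·t = 471, Σt = 45, Σ1 = 7, Σt·s = 1376, Σs = 131.)
det = 471·7 − 45² = 1272.
p = (1376·7 − 45·131)/1272 = 3737/1272; q = (471·131 − 45·1376)/1272 = -73/424.

p = 2.9379, q = -0.1722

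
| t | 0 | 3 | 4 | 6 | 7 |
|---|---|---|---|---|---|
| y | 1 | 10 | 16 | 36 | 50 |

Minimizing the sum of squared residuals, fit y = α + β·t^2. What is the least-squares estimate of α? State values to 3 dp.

α = 0.709

The normal equations are: 5·α + 110·β = 113;  110·α + 4034·β = 4092.
Δ = 5·4034 − 110² = 8070.
α = (113·4034 − 110·4092)/8070 = 2861/4035; β = (5·4092 − 110·113)/8070 = 803/807.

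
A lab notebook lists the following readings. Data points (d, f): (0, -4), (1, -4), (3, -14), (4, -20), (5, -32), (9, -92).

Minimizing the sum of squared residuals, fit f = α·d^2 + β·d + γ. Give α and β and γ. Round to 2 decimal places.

Normal-equation sums: Σd^2·d^2 = 7524, Σd^2·d = 946, Σd^2 = 132, Σd·d = 132, Σd = 22, Σ1 = 6.
For Mᵀf: Σd^2·f = -8702, Σd·f = -1114, Σf = -166.
Normal equations: [[7524, 946, 132]; [946, 132, 22]; [132, 22, 6]]·[α, β, γ]ᵀ = [-8702, -1114, -166]ᵀ.
Solving the 3×3 system (Gaussian elimination) gives α = -251/231, β = -5/77, γ = -74/21.

α = -1.09, β = -0.06, γ = -3.52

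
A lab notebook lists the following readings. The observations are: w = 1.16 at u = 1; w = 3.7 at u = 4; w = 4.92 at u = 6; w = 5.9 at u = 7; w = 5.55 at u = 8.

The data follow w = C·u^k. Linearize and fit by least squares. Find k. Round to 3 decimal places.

k = 0.791

Linearized form: ln w = k·ln u + ln C. From the 5 transformed points,
Sums: Σln u = 7.2034, Σ(ln u)² = 13.2429, Σln w = 6.5388, Σln u·ln w = 11.6862.
Normal system: [[13.2429, 7.2034]; [7.2034, 5]]·[k, ln C]ᵀ = [11.6862, 6.5388]ᵀ.
Slope k = (n·Σln u·ln w − Σln u·Σln w)/(n·Σ(ln u)² − (Σln u)²) = (5·11.6862 − 7.2034·6.5388)/14.3252 = 0.79086; ln C = (Σln w − k·Σln u)/n = 0.16838.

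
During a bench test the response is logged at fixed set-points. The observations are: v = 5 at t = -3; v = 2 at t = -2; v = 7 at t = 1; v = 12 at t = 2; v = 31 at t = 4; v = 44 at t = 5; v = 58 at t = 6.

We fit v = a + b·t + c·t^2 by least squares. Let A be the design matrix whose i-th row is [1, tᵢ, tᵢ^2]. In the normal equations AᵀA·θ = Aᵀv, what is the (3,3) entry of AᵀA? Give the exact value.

2291

Row 3 ↔ basis t^2, column 3 ↔ basis t^2, so (AᵀA)_{3,3} = Σᵢ (t^2)·(t^2) = (9)·(9) + (4)·(4) + (1)·(1) + (4)·(4) + (16)·(16) + (25)·(25) + (36)·(36) = 2291.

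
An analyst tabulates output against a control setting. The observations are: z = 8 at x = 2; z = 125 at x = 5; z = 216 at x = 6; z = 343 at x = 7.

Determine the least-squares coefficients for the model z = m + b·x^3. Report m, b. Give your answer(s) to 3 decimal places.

Sums needed: Σ1 = 4, Σx^3 = 692, Σx^3·x^3 = 179994.
Moment sums: Σz = 692, Σx^3·z = 179994.
So AᵀA·[m, b]ᵀ = Aᵀz: [[4, 692]; [692, 179994]]·[m, b]ᵀ = [692, 179994]ᵀ.
Eliminating b: 179994·(row 1) − 692·(row 2) gives 241112·m = 179994·692 − 692·179994 = 0, so m = 0.
Then b = (179994 − 692·0)/179994 = 1.

m = 0.000, b = 1.000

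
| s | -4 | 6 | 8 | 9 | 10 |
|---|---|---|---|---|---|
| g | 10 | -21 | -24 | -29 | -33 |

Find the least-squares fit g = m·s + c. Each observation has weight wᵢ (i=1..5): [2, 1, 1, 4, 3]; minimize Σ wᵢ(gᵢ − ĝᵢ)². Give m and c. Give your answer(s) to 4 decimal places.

Entries of AᵀWA: Σwᵢ·s·s = 756, Σwᵢ·s = 72, Σwᵢ·1 = 11.
Moment sums: Σwᵢ·s·g = -2432, Σwᵢ·g = -240.
det = 756·11 − 72² = 3132.
m = ((-2432)·11 − 72·(-240))/3132 = -2368/783; c = (756·(-240) − 72·(-2432))/3132 = -176/87.

m = -3.0243, c = -2.0230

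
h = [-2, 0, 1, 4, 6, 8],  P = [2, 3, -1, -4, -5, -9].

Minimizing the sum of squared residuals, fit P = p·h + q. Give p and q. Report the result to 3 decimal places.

Forming MᵀM = [[121, 17]; [17, 6]] and MᵀP = [-123, -14]ᵀ gives MᵀM·[p, q]ᵀ = MᵀP.
Eliminating q: 6·(row 1) − 17·(row 2) gives 437·p = 6·(-123) − 17·(-14) = -500, so p = -500/437.
Then q = ((-14) − 17·(-500/437))/6 = 397/437.

p = -1.144, q = 0.908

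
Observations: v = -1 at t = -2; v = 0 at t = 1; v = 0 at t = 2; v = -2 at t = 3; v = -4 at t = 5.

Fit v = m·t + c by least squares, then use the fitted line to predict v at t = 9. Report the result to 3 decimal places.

Compute the Gram sums: Σt·t = 43, Σt = 9, Σ1 = 5.
For Xᵀv: Σt·v = -24, Σv = -7.
Determinant 43·5 − 9² = 134.
m = ((-24)·5 − 9·(-7))/134 = -57/134; c = (43·(-7) − 9·(-24))/134 = -85/134.
At t = 9: v̂ = (-57/134)·(9) + (-85/134)·(1) = -299/67.

v̂ = -4.463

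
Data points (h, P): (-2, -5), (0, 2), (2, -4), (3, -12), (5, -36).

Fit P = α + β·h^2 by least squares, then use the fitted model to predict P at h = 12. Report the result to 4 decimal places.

P̂ = -215.8785

Sums needed: Σ1 = 5, Σh^2 = 42, Σh^2·h^2 = 738.
Right-hand side: ΣP = -55, Σh^2·P = -1044.
Normal equations: [[5, 42]; [42, 738]]·[α, β]ᵀ = [-55, -1044]ᵀ.
Determinant 5·738 − 42² = 1926.
α = ((-55)·738 − 42·(-1044))/1926 = 181/107; β = (5·(-1044) − 42·(-55))/1926 = -485/321.
At h = 12: P̂ = (181/107)·(1) + (-485/321)·(144) = -23099/107.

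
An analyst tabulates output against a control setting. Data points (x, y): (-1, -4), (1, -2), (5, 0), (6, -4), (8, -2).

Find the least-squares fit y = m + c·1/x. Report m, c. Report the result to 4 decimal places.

m = -2.5094, c = 1.1122

MᵀM·[m, c]ᵀ = Mᵀy reads: 5·m + (59/120)·c = -12;  (59/120)·m + (30001/14400)·c = 13/12.
Eliminating c: (30001/14400)·(row 1) − (59/120)·(row 2) gives (36631/3600)·m = (30001/14400)·(-12) − (59/120)·(13/12) = -183841/7200, so m = -26263/10466.
Then c = ((13/12) − (59/120)·(-26263/10466))/(30001/14400) = 5820/5233.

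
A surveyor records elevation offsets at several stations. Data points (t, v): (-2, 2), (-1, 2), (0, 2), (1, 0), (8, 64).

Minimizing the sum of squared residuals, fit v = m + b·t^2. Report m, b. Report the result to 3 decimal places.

Entries of MᵀM: Σ1 = 5, Σt^2 = 70, Σt^2·t^2 = 4114.
For Mᵀv: Σv = 70, Σt^2·v = 4106.
Normal equations: [[5, 70]; [70, 4114]]·[m, b]ᵀ = [70, 4106]ᵀ.
Eliminating b: 4114·(row 1) − 70·(row 2) gives 15670·m = 4114·70 − 70·4106 = 560, so m = 56/1567.
Then b = (4106 − 70·(56/1567))/4114 = 1563/1567.

m = 0.036, b = 0.997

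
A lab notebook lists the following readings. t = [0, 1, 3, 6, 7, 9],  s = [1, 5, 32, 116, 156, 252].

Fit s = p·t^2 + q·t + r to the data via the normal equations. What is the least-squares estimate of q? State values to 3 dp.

Setting ∂/∂p … = 0 gives: 10340·p + 1316·q + 176·r = 32525;  1316·p + 176·q + 26·r = 4157;  176·p + 26·q + 6·r = 562.
Solving the 3×3 system (Gaussian elimination) gives p = 6319/2172, q = 959/543, r = 122/181.

q = 1.766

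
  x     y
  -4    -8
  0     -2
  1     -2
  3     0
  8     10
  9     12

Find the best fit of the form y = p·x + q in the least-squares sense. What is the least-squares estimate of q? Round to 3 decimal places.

q = -2.708

From the data, Σx·x = 171, Σx = 17, Σ1 = 6.
Moment sums: Σx·y = 218, Σy = 10.
det = 171·6 − 17² = 737.
p = (218·6 − 17·10)/737 = 1138/737; q = (171·10 − 17·218)/737 = -1996/737.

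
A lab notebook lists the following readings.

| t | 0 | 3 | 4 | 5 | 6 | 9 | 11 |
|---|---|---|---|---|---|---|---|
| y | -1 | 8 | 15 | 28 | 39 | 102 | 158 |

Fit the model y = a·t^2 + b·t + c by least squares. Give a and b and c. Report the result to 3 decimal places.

a = 1.492, b = -2.033, c = -0.498

Normal-equation sums: Σt^2·t^2 = 23460, Σt^2·t = 2492, Σt^2 = 288, Σt·t = 288, Σt = 38, Σ1 = 7.
For Xᵀy: Σt^2·y = 29796, Σt·y = 3114, Σy = 349.
Normal equations: [[23460, 2492, 288]; [2492, 288, 38]; [288, 38, 7]]·[a, b, c]ᵀ = [29796, 3114, 349]ᵀ.
Row-reducing yields a = 4345/2912, b = -5919/2912, c = -725/1456.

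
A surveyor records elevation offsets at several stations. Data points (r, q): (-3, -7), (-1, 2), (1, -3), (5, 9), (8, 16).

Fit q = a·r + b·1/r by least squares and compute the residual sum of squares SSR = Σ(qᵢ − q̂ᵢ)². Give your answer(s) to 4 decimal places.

SSR = 5.7042

Entries of AᵀA: Σr·r = 100, Σr·1/r = 5, Σ1/r·1/r = 31201/14400.
And Σr·q = 189, Σ1/r·q = 17/15.
Normal equations: [[100, 5]; [5, 31201/14400]]·[a, b]ᵀ = [189, 17/15]ᵀ.
Determinant 100·(31201/14400) − 5² = 27601/144.
a = (189·(31201/14400) − 5·(17/15))/(27601/144) = 5815389/2760100; b = (100·(17/15) − 5·189)/(27601/144) = -119760/27601.
Residuals: -5866533/2760100, -640411/2760100, -2119689/2760100, -368169/552020, -216128/690025; SSR = 15744179/2760100.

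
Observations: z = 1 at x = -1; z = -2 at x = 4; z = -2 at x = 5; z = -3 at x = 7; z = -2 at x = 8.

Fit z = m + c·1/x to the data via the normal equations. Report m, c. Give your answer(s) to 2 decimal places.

m = -1.75, c = -2.70

From the data, Σ1 = 5, Σ1/x = -79/280, Σ1/x·1/x = 89261/78400.
And Σz = -8, Σ1/x·z = -361/140.
Eliminating c: (89261/78400)·(row 1) − (-79/280)·(row 2) gives (6876/1225)·m = (89261/78400)·(-8) − (-79/280)·(-361/140) = -385563/39200, so m = -128521/73344.
Then c = ((-361/140) − (-79/280)·(-128521/73344))/(89261/78400) = -24745/9168.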